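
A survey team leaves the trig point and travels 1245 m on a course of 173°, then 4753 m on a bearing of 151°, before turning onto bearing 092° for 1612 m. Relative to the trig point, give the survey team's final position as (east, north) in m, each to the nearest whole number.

Leg 1 (173°, 1245 m): east 1245 sin 173° = 151.73, north 1245 cos 173° = -1235.72
Leg 2 (151°, 4753 m): east 4753 sin 151° = 2304.30, north 4753 cos 151° = -4157.07
Leg 3 (092°, 1612 m): east 1612 sin 92° = 1611.02, north 1612 cos 92° = -56.26
Summing: 4067.05 m east, -5449.05 m north → (4067, -5449).

(4067, -5449)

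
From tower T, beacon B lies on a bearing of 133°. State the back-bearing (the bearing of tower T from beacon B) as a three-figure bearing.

313°

Back-bearing = 133° + 180° = 313°.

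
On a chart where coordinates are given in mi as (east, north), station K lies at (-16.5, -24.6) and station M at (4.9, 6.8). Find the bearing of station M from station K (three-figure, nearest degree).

Δeast = 4.9 − -16.5 = 21.40; Δnorth = 6.8 − -24.6 = 31.40.
Bearing = atan2(Δeast, Δnorth) mod 360° = 34.28° ≈ 034°.

034°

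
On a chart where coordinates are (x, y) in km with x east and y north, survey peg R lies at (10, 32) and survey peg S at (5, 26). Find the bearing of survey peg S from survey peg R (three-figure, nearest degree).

Δeast = 5 − 10 = -5.00; Δnorth = 26 − 32 = -6.00.
Bearing = atan2(Δeast, Δnorth) mod 360° = 219.81° ≈ 220°.

220°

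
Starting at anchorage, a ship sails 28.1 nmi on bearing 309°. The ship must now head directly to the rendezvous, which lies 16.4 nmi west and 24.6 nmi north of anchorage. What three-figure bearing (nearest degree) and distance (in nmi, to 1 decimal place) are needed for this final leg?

Leg 1 (309°, 28.1 nmi): east 28.1 sin 309° = -21.84, north 28.1 cos 309° = 17.68
Current position: (-21.84, 17.68). Target: (-16.4, 24.6). Remaining: Δeast = 5.44, Δnorth = 6.92.
Bearing = atan2(5.44, 6.92) mod 360° = 38.18°; distance = √((5.44)² + (6.92)²) = 8.798 nmi.

038°, 8.8 nmi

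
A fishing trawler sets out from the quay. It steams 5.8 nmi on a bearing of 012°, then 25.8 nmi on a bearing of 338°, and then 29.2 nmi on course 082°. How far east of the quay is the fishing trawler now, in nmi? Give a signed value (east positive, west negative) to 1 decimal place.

Leg 1 (012°, 5.8 nmi): east 5.8 sin 12° = 1.21, north 5.8 cos 12° = 5.67
Leg 2 (338°, 25.8 nmi): east 25.8 sin 338° = -9.66, north 25.8 cos 338° = 23.92
Leg 3 (082°, 29.2 nmi): east 29.2 sin 82° = 28.92, north 29.2 cos 82° = 4.06
Net east component: 20.46 nmi.

20.5 nmi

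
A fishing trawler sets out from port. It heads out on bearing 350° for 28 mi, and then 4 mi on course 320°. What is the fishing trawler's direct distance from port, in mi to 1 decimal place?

Leg 1 (350°, 28 mi): east 28 sin 350° = -4.86, north 28 cos 350° = 27.57
Leg 2 (320°, 4 mi): east 4 sin 320° = -2.57, north 4 cos 320° = 3.06
Net: -7.43 east, 30.64 north. Distance = √((-7.43)² + (30.64)²) = 31.528 mi.

31.5 mi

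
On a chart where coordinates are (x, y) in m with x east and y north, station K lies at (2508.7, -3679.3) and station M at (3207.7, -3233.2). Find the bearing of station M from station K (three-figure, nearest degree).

Δeast = 3207.7 − 2508.7 = 699.00; Δnorth = -3233.2 − -3679.3 = 446.10.
Bearing = atan2(Δeast, Δnorth) mod 360° = 57.45° ≈ 057°.

057°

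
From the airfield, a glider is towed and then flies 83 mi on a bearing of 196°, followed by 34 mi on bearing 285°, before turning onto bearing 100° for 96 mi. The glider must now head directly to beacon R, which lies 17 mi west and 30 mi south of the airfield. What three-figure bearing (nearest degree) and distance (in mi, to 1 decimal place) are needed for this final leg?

Leg 1 (196°, 83 mi): east 83 sin 196° = -22.88, north 83 cos 196° = -79.78
Leg 2 (285°, 34 mi): east 34 sin 285° = -32.84, north 34 cos 285° = 8.80
Leg 3 (100°, 96 mi): east 96 sin 100° = 94.54, north 96 cos 100° = -16.67
Current position: (38.82, -87.66). Target: (-17, -30). Remaining: Δeast = -55.82, Δnorth = 57.66.
Bearing = atan2(-55.82, 57.66) mod 360° = 315.93°; distance = √((-55.82)² + (57.66)²) = 80.251 mi.

316°, 80.3 mi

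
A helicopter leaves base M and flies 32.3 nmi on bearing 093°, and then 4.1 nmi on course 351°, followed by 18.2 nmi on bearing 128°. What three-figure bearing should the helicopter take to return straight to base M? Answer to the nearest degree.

281°

Leg 1 (093°, 32.3 nmi): east 32.3 sin 93° = 32.26, north 32.3 cos 93° = -1.69
Leg 2 (351°, 4.1 nmi): east 4.1 sin 351° = -0.64, north 4.1 cos 351° = 4.05
Leg 3 (128°, 18.2 nmi): east 18.2 sin 128° = 14.34, north 18.2 cos 128° = -11.21
Net displacement: 45.96 east, -8.85 north. Direction back to start is (-45.96, 8.85): bearing = atan2(-45.96, 8.85) mod 360° = 280.90° ≈ 281°.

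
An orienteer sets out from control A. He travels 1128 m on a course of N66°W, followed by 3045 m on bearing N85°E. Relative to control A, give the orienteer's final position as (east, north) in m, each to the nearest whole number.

(2003, 724)

Leg 1 (N66°W, 1128 m): east 1128 sin 294° = -1030.48, north 1128 cos 294° = 458.80
Leg 2 (N85°E, 3045 m): east 3045 sin 85° = 3033.41, north 3045 cos 85° = 265.39
Summing: 2002.93 m east, 724.19 m north → (2003, 724).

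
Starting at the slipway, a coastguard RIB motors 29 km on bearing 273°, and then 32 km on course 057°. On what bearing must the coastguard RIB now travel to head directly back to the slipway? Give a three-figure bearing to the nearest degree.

174°

Leg 1 (273°, 29 km): east 29 sin 273° = -28.96, north 29 cos 273° = 1.52
Leg 2 (057°, 32 km): east 32 sin 57° = 26.84, north 32 cos 57° = 17.43
Net displacement: -2.12 east, 18.95 north. Direction back to start is (2.12, -18.95): bearing = atan2(2.12, -18.95) mod 360° = 173.61° ≈ 174°.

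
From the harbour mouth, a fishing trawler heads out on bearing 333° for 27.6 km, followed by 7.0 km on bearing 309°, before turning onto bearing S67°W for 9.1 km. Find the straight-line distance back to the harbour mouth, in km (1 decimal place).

36.6 km

Leg 1 (333°, 27.6 km): east 27.6 sin 333° = -12.53, north 27.6 cos 333° = 24.59
Leg 2 (309°, 7.0 km): east 7.0 sin 309° = -5.44, north 7.0 cos 309° = 4.41
Leg 3 (S67°W, 9.1 km): east 9.1 sin 247° = -8.38, north 9.1 cos 247° = -3.56
Net: -26.35 east, 25.44 north. Distance = √((-26.35)² + (25.44)²) = 36.625 km.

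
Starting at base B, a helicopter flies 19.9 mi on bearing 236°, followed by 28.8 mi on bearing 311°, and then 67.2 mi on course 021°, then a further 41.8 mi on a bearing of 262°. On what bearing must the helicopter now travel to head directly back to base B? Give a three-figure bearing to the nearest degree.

139°

Leg 1 (236°, 19.9 mi): east 19.9 sin 236° = -16.50, north 19.9 cos 236° = -11.13
Leg 2 (311°, 28.8 mi): east 28.8 sin 311° = -21.74, north 28.8 cos 311° = 18.89
Leg 3 (021°, 67.2 mi): east 67.2 sin 21° = 24.08, north 67.2 cos 21° = 62.74
Leg 4 (262°, 41.8 mi): east 41.8 sin 262° = -41.39, north 41.8 cos 262° = -5.82
Net displacement: -55.54 east, 64.69 north. Direction back to start is (55.54, -64.69): bearing = atan2(55.54, -64.69) mod 360° = 139.35° ≈ 139°.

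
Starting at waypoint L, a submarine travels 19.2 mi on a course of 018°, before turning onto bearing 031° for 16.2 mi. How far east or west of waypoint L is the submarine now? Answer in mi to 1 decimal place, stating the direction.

14.3 mi east

Leg 1 (018°, 19.2 mi): east 19.2 sin 18° = 5.93, north 19.2 cos 18° = 18.26
Leg 2 (031°, 16.2 mi): east 16.2 sin 31° = 8.34, north 16.2 cos 31° = 13.89
Net east component: 14.28 mi.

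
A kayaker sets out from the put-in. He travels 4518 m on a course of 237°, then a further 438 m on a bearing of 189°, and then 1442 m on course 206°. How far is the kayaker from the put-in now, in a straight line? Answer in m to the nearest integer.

Leg 1 (237°, 4518 m): east 4518 sin 237° = -3789.11, north 4518 cos 237° = -2460.68
Leg 2 (189°, 438 m): east 438 sin 189° = -68.52, north 438 cos 189° = -432.61
Leg 3 (206°, 1442 m): east 1442 sin 206° = -632.13, north 1442 cos 206° = -1296.06
Net: -4489.76 east, -4189.35 north. Distance = √((-4489.76)² + (-4189.35)²) = 6140.733 m.

6141 m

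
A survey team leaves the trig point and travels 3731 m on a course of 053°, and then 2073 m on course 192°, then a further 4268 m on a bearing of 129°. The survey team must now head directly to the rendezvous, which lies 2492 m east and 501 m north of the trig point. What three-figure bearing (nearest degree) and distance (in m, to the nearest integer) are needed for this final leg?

311°, 4494 m

Leg 1 (053°, 3731 m): east 3731 sin 53° = 2979.71, north 3731 cos 53° = 2245.37
Leg 2 (192°, 2073 m): east 2073 sin 192° = -431.00, north 2073 cos 192° = -2027.70
Leg 3 (129°, 4268 m): east 4268 sin 129° = 3316.86, north 4268 cos 129° = -2685.94
Current position: (5865.57, -2468.27). Target: (2492, 501). Remaining: Δeast = -3373.57, Δnorth = 2969.27.
Bearing = atan2(-3373.57, 2969.27) mod 360° = 311.35°; distance = √((-3373.57)² + (2969.27)²) = 4494.163 m.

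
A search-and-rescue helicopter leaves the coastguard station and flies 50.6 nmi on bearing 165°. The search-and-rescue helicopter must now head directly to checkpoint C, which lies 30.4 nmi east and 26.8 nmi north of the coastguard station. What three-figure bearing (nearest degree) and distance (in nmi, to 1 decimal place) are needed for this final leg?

Leg 1 (165°, 50.6 nmi): east 50.6 sin 165° = 13.10, north 50.6 cos 165° = -48.88
Current position: (13.10, -48.88). Target: (30.4, 26.8). Remaining: Δeast = 17.30, Δnorth = 75.68.
Bearing = atan2(17.30, 75.68) mod 360° = 12.88°; distance = √((17.30)² + (75.68)²) = 77.629 nmi.

013°, 77.6 nmi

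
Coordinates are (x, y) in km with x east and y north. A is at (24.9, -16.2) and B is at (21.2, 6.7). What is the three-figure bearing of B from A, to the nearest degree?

351°

Δeast = 21.2 − 24.9 = -3.70; Δnorth = 6.7 − -16.2 = 22.90.
Bearing = atan2(Δeast, Δnorth) mod 360° = 350.82° ≈ 351°.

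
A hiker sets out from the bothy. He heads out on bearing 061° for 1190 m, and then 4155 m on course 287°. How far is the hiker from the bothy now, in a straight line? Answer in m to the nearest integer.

3437 m

Leg 1 (061°, 1190 m): east 1190 sin 61° = 1040.80, north 1190 cos 61° = 576.92
Leg 2 (287°, 4155 m): east 4155 sin 287° = -3973.45, north 4155 cos 287° = 1214.80
Net: -2932.65 east, 1791.73 north. Distance = √((-2932.65)² + (1791.73)²) = 3436.672 m.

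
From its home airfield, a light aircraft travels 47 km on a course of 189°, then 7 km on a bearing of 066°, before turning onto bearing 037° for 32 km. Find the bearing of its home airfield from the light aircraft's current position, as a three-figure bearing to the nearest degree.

315°

Leg 1 (189°, 47 km): east 47 sin 189° = -7.35, north 47 cos 189° = -46.42
Leg 2 (066°, 7 km): east 7 sin 66° = 6.39, north 7 cos 66° = 2.85
Leg 3 (037°, 32 km): east 32 sin 37° = 19.26, north 32 cos 37° = 25.56
Net displacement: 18.30 east, -18.02 north. Direction back to start is (-18.30, 18.02): bearing = atan2(-18.30, 18.02) mod 360° = 314.55° ≈ 315°.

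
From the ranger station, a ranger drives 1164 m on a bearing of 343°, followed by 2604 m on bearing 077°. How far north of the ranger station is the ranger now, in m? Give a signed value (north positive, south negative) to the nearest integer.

1699 m

Leg 1 (343°, 1164 m): east 1164 sin 343° = -340.32, north 1164 cos 343° = 1113.14
Leg 2 (077°, 2604 m): east 2604 sin 77° = 2537.26, north 2604 cos 77° = 585.77
Net north component: 1698.91 m.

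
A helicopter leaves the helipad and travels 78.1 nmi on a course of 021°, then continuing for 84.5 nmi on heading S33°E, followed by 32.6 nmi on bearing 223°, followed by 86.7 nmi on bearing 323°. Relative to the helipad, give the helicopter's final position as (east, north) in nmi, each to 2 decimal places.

Leg 1 (021°, 78.1 nmi): east 78.1 sin 21° = 27.99, north 78.1 cos 21° = 72.91
Leg 2 (S33°E, 84.5 nmi): east 84.5 sin 147° = 46.02, north 84.5 cos 147° = -70.87
Leg 3 (223°, 32.6 nmi): east 32.6 sin 223° = -22.23, north 32.6 cos 223° = -23.84
Leg 4 (323°, 86.7 nmi): east 86.7 sin 323° = -52.18, north 86.7 cos 323° = 69.24
Summing: -0.40 nmi east, 47.44 nmi north → (-0.40, 47.44).

(-0.40, 47.44)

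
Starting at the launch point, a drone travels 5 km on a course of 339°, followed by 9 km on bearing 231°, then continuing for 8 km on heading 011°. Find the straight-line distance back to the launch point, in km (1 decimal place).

10.0 km

Leg 1 (339°, 5 km): east 5 sin 339° = -1.79, north 5 cos 339° = 4.67
Leg 2 (231°, 9 km): east 9 sin 231° = -6.99, north 9 cos 231° = -5.66
Leg 3 (011°, 8 km): east 8 sin 11° = 1.53, north 8 cos 11° = 7.85
Net: -7.26 east, 6.86 north. Distance = √((-7.26)² + (6.86)²) = 9.986 km.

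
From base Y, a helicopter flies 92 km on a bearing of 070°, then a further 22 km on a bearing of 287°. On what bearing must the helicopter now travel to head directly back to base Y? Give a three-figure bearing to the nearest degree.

Leg 1 (070°, 92 km): east 92 sin 70° = 86.45, north 92 cos 70° = 31.47
Leg 2 (287°, 22 km): east 22 sin 287° = -21.04, north 22 cos 287° = 6.43
Net displacement: 65.41 east, 37.90 north. Direction back to start is (-65.41, -37.90): bearing = atan2(-65.41, -37.90) mod 360° = 239.91° ≈ 240°.

240°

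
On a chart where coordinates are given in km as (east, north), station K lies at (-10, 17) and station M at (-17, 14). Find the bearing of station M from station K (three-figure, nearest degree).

Δeast = -17 − -10 = -7.00; Δnorth = 14 − 17 = -3.00.
Bearing = atan2(Δeast, Δnorth) mod 360° = 246.80° ≈ 247°.

247°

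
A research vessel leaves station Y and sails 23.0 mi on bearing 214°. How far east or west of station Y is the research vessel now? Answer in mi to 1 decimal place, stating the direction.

12.9 mi west

Leg 1 (214°, 23.0 mi): east 23.0 sin 214° = -12.86, north 23.0 cos 214° = -19.07
Net east component: -12.86 mi.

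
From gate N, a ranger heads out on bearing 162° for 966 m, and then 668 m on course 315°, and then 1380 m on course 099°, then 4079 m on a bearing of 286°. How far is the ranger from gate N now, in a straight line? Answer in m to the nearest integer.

Leg 1 (162°, 966 m): east 966 sin 162° = 298.51, north 966 cos 162° = -918.72
Leg 2 (315°, 668 m): east 668 sin 315° = -472.35, north 668 cos 315° = 472.35
Leg 3 (099°, 1380 m): east 1380 sin 99° = 1363.01, north 1380 cos 99° = -215.88
Leg 4 (286°, 4079 m): east 4079 sin 286° = -3920.99, north 4079 cos 286° = 1124.32
Net: -2731.81 east, 462.07 north. Distance = √((-2731.81)² + (462.07)²) = 2770.616 m.

2771 m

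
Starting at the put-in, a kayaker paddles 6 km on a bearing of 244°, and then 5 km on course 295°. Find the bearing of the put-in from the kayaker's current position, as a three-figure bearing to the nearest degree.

087°

Leg 1 (244°, 6 km): east 6 sin 244° = -5.39, north 6 cos 244° = -2.63
Leg 2 (295°, 5 km): east 5 sin 295° = -4.53, north 5 cos 295° = 2.11
Net displacement: -9.92 east, -0.52 north. Direction back to start is (9.92, 0.52): bearing = atan2(9.92, 0.52) mod 360° = 87.02° ≈ 087°.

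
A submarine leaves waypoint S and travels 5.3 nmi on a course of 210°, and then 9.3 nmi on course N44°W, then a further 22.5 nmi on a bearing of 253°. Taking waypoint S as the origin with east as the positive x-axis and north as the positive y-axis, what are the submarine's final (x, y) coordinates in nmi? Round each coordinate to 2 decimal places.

(-30.63, -4.48)

Leg 1 (210°, 5.3 nmi): east 5.3 sin 210° = -2.65, north 5.3 cos 210° = -4.59
Leg 2 (N44°W, 9.3 nmi): east 9.3 sin 316° = -6.46, north 9.3 cos 316° = 6.69
Leg 3 (253°, 22.5 nmi): east 22.5 sin 253° = -21.52, north 22.5 cos 253° = -6.58
Summing: -30.63 nmi east, -4.48 nmi north → (-30.63, -4.48).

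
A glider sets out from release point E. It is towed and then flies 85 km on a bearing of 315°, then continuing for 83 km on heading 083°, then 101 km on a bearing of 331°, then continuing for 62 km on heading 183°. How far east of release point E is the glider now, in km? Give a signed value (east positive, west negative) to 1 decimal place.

-29.9 km

Leg 1 (315°, 85 km): east 85 sin 315° = -60.10, north 85 cos 315° = 60.10
Leg 2 (083°, 83 km): east 83 sin 83° = 82.38, north 83 cos 83° = 10.12
Leg 3 (331°, 101 km): east 101 sin 331° = -48.97, north 101 cos 331° = 88.34
Leg 4 (183°, 62 km): east 62 sin 183° = -3.24, north 62 cos 183° = -61.92
Net east component: -29.93 km.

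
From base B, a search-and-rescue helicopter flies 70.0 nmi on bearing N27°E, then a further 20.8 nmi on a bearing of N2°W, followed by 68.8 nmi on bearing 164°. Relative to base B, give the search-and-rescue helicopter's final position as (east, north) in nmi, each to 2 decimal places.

(50.02, 17.02)

Leg 1 (N27°E, 70.0 nmi): east 70.0 sin 27° = 31.78, north 70.0 cos 27° = 62.37
Leg 2 (N2°W, 20.8 nmi): east 20.8 sin 358° = -0.73, north 20.8 cos 358° = 20.79
Leg 3 (164°, 68.8 nmi): east 68.8 sin 164° = 18.96, north 68.8 cos 164° = -66.13
Summing: 50.02 nmi east, 17.02 nmi north → (50.02, 17.02).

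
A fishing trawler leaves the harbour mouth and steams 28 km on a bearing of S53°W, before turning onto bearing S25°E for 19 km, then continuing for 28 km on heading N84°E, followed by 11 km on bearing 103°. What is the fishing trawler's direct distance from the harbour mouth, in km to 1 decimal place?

Leg 1 (S53°W, 28 km): east 28 sin 233° = -22.36, north 28 cos 233° = -16.85
Leg 2 (S25°E, 19 km): east 19 sin 155° = 8.03, north 19 cos 155° = -17.22
Leg 3 (N84°E, 28 km): east 28 sin 84° = 27.85, north 28 cos 84° = 2.93
Leg 4 (103°, 11 km): east 11 sin 103° = 10.72, north 11 cos 103° = -2.47
Net: 24.23 east, -33.62 north. Distance = √((24.23)² + (-33.62)²) = 41.442 km.

41.4 km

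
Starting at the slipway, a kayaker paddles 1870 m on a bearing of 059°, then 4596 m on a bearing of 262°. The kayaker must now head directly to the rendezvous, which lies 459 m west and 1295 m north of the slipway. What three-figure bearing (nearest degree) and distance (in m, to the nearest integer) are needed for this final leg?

Leg 1 (059°, 1870 m): east 1870 sin 59° = 1602.90, north 1870 cos 59° = 963.12
Leg 2 (262°, 4596 m): east 4596 sin 262° = -4551.27, north 4596 cos 262° = -639.64
Current position: (-2948.37, 323.48). Target: (-459, 1295). Remaining: Δeast = 2489.37, Δnorth = 971.52.
Bearing = atan2(2489.37, 971.52) mod 360° = 68.68°; distance = √((2489.37)² + (971.52)²) = 2672.229 m.

069°, 2672 m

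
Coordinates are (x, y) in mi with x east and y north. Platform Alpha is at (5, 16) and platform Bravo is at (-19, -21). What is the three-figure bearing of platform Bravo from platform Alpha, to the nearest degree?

213°

Δeast = -19 − 5 = -24.00; Δnorth = -21 − 16 = -37.00.
Bearing = atan2(Δeast, Δnorth) mod 360° = 212.97° ≈ 213°.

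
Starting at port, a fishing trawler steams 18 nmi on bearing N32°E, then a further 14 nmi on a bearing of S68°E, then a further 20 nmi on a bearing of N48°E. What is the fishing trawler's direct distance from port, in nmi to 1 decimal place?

Leg 1 (N32°E, 18 nmi): east 18 sin 32° = 9.54, north 18 cos 32° = 15.26
Leg 2 (S68°E, 14 nmi): east 14 sin 112° = 12.98, north 14 cos 112° = -5.24
Leg 3 (N48°E, 20 nmi): east 20 sin 48° = 14.86, north 20 cos 48° = 13.38
Net: 37.38 east, 23.40 north. Distance = √((37.38)² + (23.40)²) = 44.103 nmi.

44.1 nmi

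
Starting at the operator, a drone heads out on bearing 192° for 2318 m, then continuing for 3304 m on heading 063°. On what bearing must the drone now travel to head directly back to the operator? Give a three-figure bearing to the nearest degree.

Leg 1 (192°, 2318 m): east 2318 sin 192° = -481.94, north 2318 cos 192° = -2267.35
Leg 2 (063°, 3304 m): east 3304 sin 63° = 2943.89, north 3304 cos 63° = 1499.98
Net displacement: 2461.95 east, -767.36 north. Direction back to start is (-2461.95, 767.36): bearing = atan2(-2461.95, 767.36) mod 360° = 287.31° ≈ 287°.

287°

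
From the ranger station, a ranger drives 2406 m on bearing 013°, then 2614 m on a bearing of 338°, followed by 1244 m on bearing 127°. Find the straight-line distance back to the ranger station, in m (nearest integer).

Leg 1 (013°, 2406 m): east 2406 sin 13° = 541.23, north 2406 cos 13° = 2344.33
Leg 2 (338°, 2614 m): east 2614 sin 338° = -979.22, north 2614 cos 338° = 2423.66
Leg 3 (127°, 1244 m): east 1244 sin 127° = 993.50, north 1244 cos 127° = -748.66
Net: 555.51 east, 4019.34 north. Distance = √((555.51)² + (4019.34)²) = 4057.542 m.

4058 m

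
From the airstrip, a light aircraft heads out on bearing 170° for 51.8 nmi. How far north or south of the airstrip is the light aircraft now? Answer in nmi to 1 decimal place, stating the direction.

Leg 1 (170°, 51.8 nmi): east 51.8 sin 170° = 8.99, north 51.8 cos 170° = -51.01
Net north component: -51.01 nmi.

51.0 nmi south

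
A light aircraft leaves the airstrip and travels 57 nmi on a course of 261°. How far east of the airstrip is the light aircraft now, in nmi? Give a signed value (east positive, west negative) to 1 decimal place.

-56.3 nmi

Leg 1 (261°, 57 nmi): east 57 sin 261° = -56.30, north 57 cos 261° = -8.92
Net east component: -56.30 nmi.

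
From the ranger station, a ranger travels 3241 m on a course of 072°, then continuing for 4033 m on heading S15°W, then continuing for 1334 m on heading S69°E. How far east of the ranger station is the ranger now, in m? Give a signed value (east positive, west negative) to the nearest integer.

3284 m

Leg 1 (072°, 3241 m): east 3241 sin 72° = 3082.37, north 3241 cos 72° = 1001.52
Leg 2 (S15°W, 4033 m): east 4033 sin 195° = -1043.82, north 4033 cos 195° = -3895.58
Leg 3 (S69°E, 1334 m): east 1334 sin 111° = 1245.40, north 1334 cos 111° = -478.06
Net east component: 3283.95 m.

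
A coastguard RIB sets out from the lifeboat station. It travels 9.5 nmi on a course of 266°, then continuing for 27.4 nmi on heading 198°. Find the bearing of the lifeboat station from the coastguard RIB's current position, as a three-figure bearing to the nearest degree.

034°

Leg 1 (266°, 9.5 nmi): east 9.5 sin 266° = -9.48, north 9.5 cos 266° = -0.66
Leg 2 (198°, 27.4 nmi): east 27.4 sin 198° = -8.47, north 27.4 cos 198° = -26.06
Net displacement: -17.94 east, -26.72 north. Direction back to start is (17.94, 26.72): bearing = atan2(17.94, 26.72) mod 360° = 33.88° ≈ 034°.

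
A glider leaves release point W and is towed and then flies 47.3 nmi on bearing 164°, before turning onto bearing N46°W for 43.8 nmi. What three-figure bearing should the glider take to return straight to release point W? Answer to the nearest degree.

Leg 1 (164°, 47.3 nmi): east 47.3 sin 164° = 13.04, north 47.3 cos 164° = -45.47
Leg 2 (N46°W, 43.8 nmi): east 43.8 sin 314° = -31.51, north 43.8 cos 314° = 30.43
Net displacement: -18.47 east, -15.04 north. Direction back to start is (18.47, 15.04): bearing = atan2(18.47, 15.04) mod 360° = 50.84° ≈ 051°.

051°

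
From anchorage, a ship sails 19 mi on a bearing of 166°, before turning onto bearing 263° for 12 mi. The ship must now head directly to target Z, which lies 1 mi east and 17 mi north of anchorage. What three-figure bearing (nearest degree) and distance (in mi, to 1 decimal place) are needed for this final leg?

013°, 37.8 mi

Leg 1 (166°, 19 mi): east 19 sin 166° = 4.60, north 19 cos 166° = -18.44
Leg 2 (263°, 12 mi): east 12 sin 263° = -11.91, north 12 cos 263° = -1.46
Current position: (-7.31, -19.90). Target: (1, 17). Remaining: Δeast = 8.31, Δnorth = 36.90.
Bearing = atan2(8.31, 36.90) mod 360° = 12.70°; distance = √((8.31)² + (36.90)²) = 37.823 mi.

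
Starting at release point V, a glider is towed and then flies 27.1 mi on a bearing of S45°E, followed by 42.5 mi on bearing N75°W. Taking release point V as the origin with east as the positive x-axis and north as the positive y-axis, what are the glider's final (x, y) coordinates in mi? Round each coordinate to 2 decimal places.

Leg 1 (S45°E, 27.1 mi): east 27.1 sin 135° = 19.16, north 27.1 cos 135° = -19.16
Leg 2 (N75°W, 42.5 mi): east 42.5 sin 285° = -41.05, north 42.5 cos 285° = 11.00
Summing: -21.89 mi east, -8.16 mi north → (-21.89, -8.16).

(-21.89, -8.16)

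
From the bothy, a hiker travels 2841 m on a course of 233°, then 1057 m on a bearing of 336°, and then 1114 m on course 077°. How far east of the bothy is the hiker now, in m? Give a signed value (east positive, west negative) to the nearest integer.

Leg 1 (233°, 2841 m): east 2841 sin 233° = -2268.92, north 2841 cos 233° = -1709.76
Leg 2 (336°, 1057 m): east 1057 sin 336° = -429.92, north 1057 cos 336° = 965.62
Leg 3 (077°, 1114 m): east 1114 sin 77° = 1085.45, north 1114 cos 77° = 250.60
Net east component: -1613.40 m.

-1613 m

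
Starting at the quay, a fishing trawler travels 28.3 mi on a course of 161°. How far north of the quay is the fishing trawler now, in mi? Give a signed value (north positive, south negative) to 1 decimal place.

-26.8 mi

Leg 1 (161°, 28.3 mi): east 28.3 sin 161° = 9.21, north 28.3 cos 161° = -26.76
Net north component: -26.76 mi.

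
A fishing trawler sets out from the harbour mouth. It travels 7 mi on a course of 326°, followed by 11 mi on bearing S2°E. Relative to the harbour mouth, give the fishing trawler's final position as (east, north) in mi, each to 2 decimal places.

Leg 1 (326°, 7 mi): east 7 sin 326° = -3.91, north 7 cos 326° = 5.80
Leg 2 (S2°E, 11 mi): east 11 sin 178° = 0.38, north 11 cos 178° = -10.99
Summing: -3.53 mi east, -5.19 mi north → (-3.53, -5.19).

(-3.53, -5.19)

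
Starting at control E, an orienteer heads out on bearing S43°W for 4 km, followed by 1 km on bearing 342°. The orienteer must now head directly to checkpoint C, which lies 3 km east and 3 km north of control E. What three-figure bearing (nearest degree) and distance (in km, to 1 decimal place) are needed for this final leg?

Leg 1 (S43°W, 4 km): east 4 sin 223° = -2.73, north 4 cos 223° = -2.93
Leg 2 (342°, 1 km): east 1 sin 342° = -0.31, north 1 cos 342° = 0.95
Current position: (-3.04, -1.97). Target: (3, 3). Remaining: Δeast = 6.04, Δnorth = 4.97.
Bearing = atan2(6.04, 4.97) mod 360° = 50.51°; distance = √((6.04)² + (4.97)²) = 7.822 km.

051°, 7.8 km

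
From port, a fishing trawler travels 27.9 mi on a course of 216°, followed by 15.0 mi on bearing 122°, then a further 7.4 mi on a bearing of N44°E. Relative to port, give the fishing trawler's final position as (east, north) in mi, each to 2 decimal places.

Leg 1 (216°, 27.9 mi): east 27.9 sin 216° = -16.40, north 27.9 cos 216° = -22.57
Leg 2 (122°, 15.0 mi): east 15.0 sin 122° = 12.72, north 15.0 cos 122° = -7.95
Leg 3 (N44°E, 7.4 mi): east 7.4 sin 44° = 5.14, north 7.4 cos 44° = 5.32
Summing: 1.46 mi east, -25.20 mi north → (1.46, -25.20).

(1.46, -25.20)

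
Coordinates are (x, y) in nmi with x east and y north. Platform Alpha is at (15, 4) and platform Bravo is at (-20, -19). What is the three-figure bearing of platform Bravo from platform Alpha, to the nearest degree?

Δeast = -20 − 15 = -35.00; Δnorth = -19 − 4 = -23.00.
Bearing = atan2(Δeast, Δnorth) mod 360° = 236.69° ≈ 237°.

237°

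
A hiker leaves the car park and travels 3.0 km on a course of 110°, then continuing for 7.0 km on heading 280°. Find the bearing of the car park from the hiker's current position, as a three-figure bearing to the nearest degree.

093°

Leg 1 (110°, 3.0 km): east 3.0 sin 110° = 2.82, north 3.0 cos 110° = -1.03
Leg 2 (280°, 7.0 km): east 7.0 sin 280° = -6.89, north 7.0 cos 280° = 1.22
Net displacement: -4.07 east, 0.19 north. Direction back to start is (4.07, -0.19): bearing = atan2(4.07, -0.19) mod 360° = 92.66° ≈ 093°.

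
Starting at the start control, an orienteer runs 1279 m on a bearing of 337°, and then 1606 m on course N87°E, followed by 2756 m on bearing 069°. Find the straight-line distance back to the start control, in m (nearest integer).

4310 m

Leg 1 (337°, 1279 m): east 1279 sin 337° = -499.75, north 1279 cos 337° = 1177.33
Leg 2 (N87°E, 1606 m): east 1606 sin 87° = 1603.80, north 1606 cos 87° = 84.05
Leg 3 (069°, 2756 m): east 2756 sin 69° = 2572.95, north 2756 cos 69° = 987.66
Net: 3677.00 east, 2249.04 north. Distance = √((3677.00)² + (2249.04)²) = 4310.281 m.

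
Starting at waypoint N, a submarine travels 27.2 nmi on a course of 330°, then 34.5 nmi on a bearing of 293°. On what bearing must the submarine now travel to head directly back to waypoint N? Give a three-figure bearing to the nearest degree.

Leg 1 (330°, 27.2 nmi): east 27.2 sin 330° = -13.60, north 27.2 cos 330° = 23.56
Leg 2 (293°, 34.5 nmi): east 34.5 sin 293° = -31.76, north 34.5 cos 293° = 13.48
Net displacement: -45.36 east, 37.04 north. Direction back to start is (45.36, -37.04): bearing = atan2(45.36, -37.04) mod 360° = 129.23° ≈ 129°.

129°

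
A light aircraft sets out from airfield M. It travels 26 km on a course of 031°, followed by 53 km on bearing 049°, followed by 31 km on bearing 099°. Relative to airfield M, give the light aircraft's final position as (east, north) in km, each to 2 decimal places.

(84.01, 52.21)

Leg 1 (031°, 26 km): east 26 sin 31° = 13.39, north 26 cos 31° = 22.29
Leg 2 (049°, 53 km): east 53 sin 49° = 40.00, north 53 cos 49° = 34.77
Leg 3 (099°, 31 km): east 31 sin 99° = 30.62, north 31 cos 99° = -4.85
Summing: 84.01 km east, 52.21 km north → (84.01, 52.21).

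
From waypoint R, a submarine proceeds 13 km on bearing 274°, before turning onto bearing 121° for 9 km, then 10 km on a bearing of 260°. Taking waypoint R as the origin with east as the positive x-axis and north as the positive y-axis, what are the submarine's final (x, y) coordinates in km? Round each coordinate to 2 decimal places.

Leg 1 (274°, 13 km): east 13 sin 274° = -12.97, north 13 cos 274° = 0.91
Leg 2 (121°, 9 km): east 9 sin 121° = 7.71, north 9 cos 121° = -4.64
Leg 3 (260°, 10 km): east 10 sin 260° = -9.85, north 10 cos 260° = -1.74
Summing: -15.10 km east, -5.46 km north → (-15.10, -5.46).

(-15.10, -5.46)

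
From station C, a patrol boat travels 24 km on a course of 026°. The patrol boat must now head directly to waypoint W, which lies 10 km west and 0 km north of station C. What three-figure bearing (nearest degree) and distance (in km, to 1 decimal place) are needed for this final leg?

224°, 29.8 km

Leg 1 (026°, 24 km): east 24 sin 26° = 10.52, north 24 cos 26° = 21.57
Current position: (10.52, 21.57). Target: (-10, 0). Remaining: Δeast = -20.52, Δnorth = -21.57.
Bearing = atan2(-20.52, -21.57) mod 360° = 223.57°; distance = √((-20.52)² + (-21.57)²) = 29.773 km.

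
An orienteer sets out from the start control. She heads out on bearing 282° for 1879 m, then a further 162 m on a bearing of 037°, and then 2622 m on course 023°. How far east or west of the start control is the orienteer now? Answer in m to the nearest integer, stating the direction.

Leg 1 (282°, 1879 m): east 1879 sin 282° = -1837.94, north 1879 cos 282° = 390.67
Leg 2 (037°, 162 m): east 162 sin 37° = 97.49, north 162 cos 37° = 129.38
Leg 3 (023°, 2622 m): east 2622 sin 23° = 1024.50, north 2622 cos 23° = 2413.56
Net east component: -715.95 m.

716 m west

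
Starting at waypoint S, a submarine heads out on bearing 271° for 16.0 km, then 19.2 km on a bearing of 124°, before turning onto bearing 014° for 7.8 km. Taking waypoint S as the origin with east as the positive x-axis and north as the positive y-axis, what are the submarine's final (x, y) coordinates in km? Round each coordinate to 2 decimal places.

Leg 1 (271°, 16.0 km): east 16.0 sin 271° = -16.00, north 16.0 cos 271° = 0.28
Leg 2 (124°, 19.2 km): east 19.2 sin 124° = 15.92, north 19.2 cos 124° = -10.74
Leg 3 (014°, 7.8 km): east 7.8 sin 14° = 1.89, north 7.8 cos 14° = 7.57
Summing: 1.81 km east, -2.89 km north → (1.81, -2.89).

(1.81, -2.89)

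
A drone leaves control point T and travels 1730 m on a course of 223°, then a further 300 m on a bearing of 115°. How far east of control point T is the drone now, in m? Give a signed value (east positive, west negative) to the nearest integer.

Leg 1 (223°, 1730 m): east 1730 sin 223° = -1179.86, north 1730 cos 223° = -1265.24
Leg 2 (115°, 300 m): east 300 sin 115° = 271.89, north 300 cos 115° = -126.79
Net east component: -907.96 m.

-908 m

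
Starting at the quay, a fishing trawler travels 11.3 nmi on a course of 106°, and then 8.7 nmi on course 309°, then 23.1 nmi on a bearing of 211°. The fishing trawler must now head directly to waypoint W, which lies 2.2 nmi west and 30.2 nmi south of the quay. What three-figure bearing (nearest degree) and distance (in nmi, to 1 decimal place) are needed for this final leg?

156°, 13.9 nmi

Leg 1 (106°, 11.3 nmi): east 11.3 sin 106° = 10.86, north 11.3 cos 106° = -3.11
Leg 2 (309°, 8.7 nmi): east 8.7 sin 309° = -6.76, north 8.7 cos 309° = 5.48
Leg 3 (211°, 23.1 nmi): east 23.1 sin 211° = -11.90, north 23.1 cos 211° = -19.80
Current position: (-7.80, -17.44). Target: (-2.2, -30.2). Remaining: Δeast = 5.60, Δnorth = -12.76.
Bearing = atan2(5.60, -12.76) mod 360° = 156.32°; distance = √((5.60)² + (-12.76)²) = 13.933 nmi.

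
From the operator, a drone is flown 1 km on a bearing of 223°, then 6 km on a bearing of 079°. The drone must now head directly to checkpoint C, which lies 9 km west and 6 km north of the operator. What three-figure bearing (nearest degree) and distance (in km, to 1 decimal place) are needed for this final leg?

Leg 1 (223°, 1 km): east 1 sin 223° = -0.68, north 1 cos 223° = -0.73
Leg 2 (079°, 6 km): east 6 sin 79° = 5.89, north 6 cos 79° = 1.14
Current position: (5.21, 0.41). Target: (-9, 6). Remaining: Δeast = -14.21, Δnorth = 5.59.
Bearing = atan2(-14.21, 5.59) mod 360° = 291.46°; distance = √((-14.21)² + (5.59)²) = 15.267 km.

291°, 15.3 km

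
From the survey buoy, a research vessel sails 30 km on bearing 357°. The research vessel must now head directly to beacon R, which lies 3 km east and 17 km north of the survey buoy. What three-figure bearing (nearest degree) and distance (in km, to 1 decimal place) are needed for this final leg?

Leg 1 (357°, 30 km): east 30 sin 357° = -1.57, north 30 cos 357° = 29.96
Current position: (-1.57, 29.96). Target: (3, 17). Remaining: Δeast = 4.57, Δnorth = -12.96.
Bearing = atan2(4.57, -12.96) mod 360° = 160.57°; distance = √((4.57)² + (-12.96)²) = 13.741 km.

161°, 13.7 km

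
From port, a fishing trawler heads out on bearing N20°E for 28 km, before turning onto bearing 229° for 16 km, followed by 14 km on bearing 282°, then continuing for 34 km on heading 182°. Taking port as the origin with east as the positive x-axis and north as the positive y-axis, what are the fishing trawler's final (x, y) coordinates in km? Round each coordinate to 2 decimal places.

(-17.38, -15.25)

Leg 1 (N20°E, 28 km): east 28 sin 20° = 9.58, north 28 cos 20° = 26.31
Leg 2 (229°, 16 km): east 16 sin 229° = -12.08, north 16 cos 229° = -10.50
Leg 3 (282°, 14 km): east 14 sin 282° = -13.69, north 14 cos 282° = 2.91
Leg 4 (182°, 34 km): east 34 sin 182° = -1.19, north 34 cos 182° = -33.98
Summing: -17.38 km east, -15.25 km north → (-17.38, -15.25).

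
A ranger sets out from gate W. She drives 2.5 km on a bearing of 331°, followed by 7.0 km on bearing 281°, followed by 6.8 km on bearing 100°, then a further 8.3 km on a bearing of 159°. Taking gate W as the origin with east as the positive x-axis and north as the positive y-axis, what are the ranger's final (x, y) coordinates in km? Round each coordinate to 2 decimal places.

Leg 1 (331°, 2.5 km): east 2.5 sin 331° = -1.21, north 2.5 cos 331° = 2.19
Leg 2 (281°, 7.0 km): east 7.0 sin 281° = -6.87, north 7.0 cos 281° = 1.34
Leg 3 (100°, 6.8 km): east 6.8 sin 100° = 6.70, north 6.8 cos 100° = -1.18
Leg 4 (159°, 8.3 km): east 8.3 sin 159° = 2.97, north 8.3 cos 159° = -7.75
Summing: 1.59 km east, -5.41 km north → (1.59, -5.41).

(1.59, -5.41)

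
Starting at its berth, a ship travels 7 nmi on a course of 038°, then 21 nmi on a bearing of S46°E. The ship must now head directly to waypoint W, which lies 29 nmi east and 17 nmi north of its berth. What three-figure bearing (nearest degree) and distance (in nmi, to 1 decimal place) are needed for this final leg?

Leg 1 (038°, 7 nmi): east 7 sin 38° = 4.31, north 7 cos 38° = 5.52
Leg 2 (S46°E, 21 nmi): east 21 sin 134° = 15.11, north 21 cos 134° = -14.59
Current position: (19.42, -9.07). Target: (29, 17). Remaining: Δeast = 9.58, Δnorth = 26.07.
Bearing = atan2(9.58, 26.07) mod 360° = 20.18°; distance = √((9.58)² + (26.07)²) = 27.778 nmi.

020°, 27.8 nmi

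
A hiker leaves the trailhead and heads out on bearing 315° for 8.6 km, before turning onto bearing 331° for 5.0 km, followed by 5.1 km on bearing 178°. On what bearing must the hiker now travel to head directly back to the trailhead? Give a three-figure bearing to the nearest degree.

123°

Leg 1 (315°, 8.6 km): east 8.6 sin 315° = -6.08, north 8.6 cos 315° = 6.08
Leg 2 (331°, 5.0 km): east 5.0 sin 331° = -2.42, north 5.0 cos 331° = 4.37
Leg 3 (178°, 5.1 km): east 5.1 sin 178° = 0.18, north 5.1 cos 178° = -5.10
Net displacement: -8.33 east, 5.36 north. Direction back to start is (8.33, -5.36): bearing = atan2(8.33, -5.36) mod 360° = 122.76° ≈ 123°.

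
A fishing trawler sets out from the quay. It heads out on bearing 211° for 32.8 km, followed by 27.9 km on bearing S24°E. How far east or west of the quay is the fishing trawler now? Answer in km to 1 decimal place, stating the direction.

Leg 1 (211°, 32.8 km): east 32.8 sin 211° = -16.89, north 32.8 cos 211° = -28.12
Leg 2 (S24°E, 27.9 km): east 27.9 sin 156° = 11.35, north 27.9 cos 156° = -25.49
Net east component: -5.55 km.

5.5 km west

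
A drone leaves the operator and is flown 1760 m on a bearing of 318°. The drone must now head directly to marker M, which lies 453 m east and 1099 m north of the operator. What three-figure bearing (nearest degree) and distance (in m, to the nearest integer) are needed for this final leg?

097°, 1644 m

Leg 1 (318°, 1760 m): east 1760 sin 318° = -1177.67, north 1760 cos 318° = 1307.93
Current position: (-1177.67, 1307.93). Target: (453, 1099). Remaining: Δeast = 1630.67, Δnorth = -208.93.
Bearing = atan2(1630.67, -208.93) mod 360° = 97.30°; distance = √((1630.67)² + (-208.93)²) = 1644.001 m.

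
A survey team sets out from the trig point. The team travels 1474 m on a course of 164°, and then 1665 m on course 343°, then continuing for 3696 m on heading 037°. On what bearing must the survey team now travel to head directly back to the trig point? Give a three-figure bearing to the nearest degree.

214°

Leg 1 (164°, 1474 m): east 1474 sin 164° = 406.29, north 1474 cos 164° = -1416.90
Leg 2 (343°, 1665 m): east 1665 sin 343° = -486.80, north 1665 cos 343° = 1592.25
Leg 3 (037°, 3696 m): east 3696 sin 37° = 2224.31, north 3696 cos 37° = 2951.76
Net displacement: 2143.80 east, 3127.10 north. Direction back to start is (-2143.80, -3127.10): bearing = atan2(-2143.80, -3127.10) mod 360° = 214.43° ≈ 214°.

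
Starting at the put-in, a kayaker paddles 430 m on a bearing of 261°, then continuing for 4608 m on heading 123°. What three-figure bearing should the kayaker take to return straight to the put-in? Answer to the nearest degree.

307°

Leg 1 (261°, 430 m): east 430 sin 261° = -424.71, north 430 cos 261° = -67.27
Leg 2 (123°, 4608 m): east 4608 sin 123° = 3864.59, north 4608 cos 123° = -2509.70
Net displacement: 3439.89 east, -2576.96 north. Direction back to start is (-3439.89, 2576.96): bearing = atan2(-3439.89, 2576.96) mod 360° = 306.84° ≈ 307°.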